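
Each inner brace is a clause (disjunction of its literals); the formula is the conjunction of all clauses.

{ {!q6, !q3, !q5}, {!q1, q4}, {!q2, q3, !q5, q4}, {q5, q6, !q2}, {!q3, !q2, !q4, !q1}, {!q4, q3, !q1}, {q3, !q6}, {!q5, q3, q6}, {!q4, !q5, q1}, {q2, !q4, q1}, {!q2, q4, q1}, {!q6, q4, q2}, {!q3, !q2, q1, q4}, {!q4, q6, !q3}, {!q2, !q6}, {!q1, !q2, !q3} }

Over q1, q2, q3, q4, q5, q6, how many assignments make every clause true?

4

There are 2^6 = 64 truth assignments over (q1, q2, q3, q4, q5, q6).
Split on q4. With q4 = true, the clauses containing q4 are satisfied and !q4 drops from the rest; 1 of the 2^5 = 32 assignments to the other variables satisfy what remains.
With q4 = false, by the same count on the reduced clause set, 3 assignments work.
(One model: q1=F, q2=F, q3=F, q4=F, q5=F, q6=F.)
Total: 1 + 3 = 4.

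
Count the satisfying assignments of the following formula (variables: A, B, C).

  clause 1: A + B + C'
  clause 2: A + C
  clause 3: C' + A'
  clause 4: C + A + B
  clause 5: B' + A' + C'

3

There are 2^3 = 8 truth assignments over (A, B, C).
Check each against the 5 clauses (columns in the order A, B, C):
  F F F  ✗ fails (A + C)
  F F T  ✗ fails (A + B + C')
  F T F  ✗ fails (A + C)
  F T T  ✓ satisfies all
  T F F  ✓ satisfies all
  T F T  ✗ fails (C' + A')
  T T F  ✓ satisfies all
  T T T  ✗ fails (C' + A')
3 of the 8 rows are models.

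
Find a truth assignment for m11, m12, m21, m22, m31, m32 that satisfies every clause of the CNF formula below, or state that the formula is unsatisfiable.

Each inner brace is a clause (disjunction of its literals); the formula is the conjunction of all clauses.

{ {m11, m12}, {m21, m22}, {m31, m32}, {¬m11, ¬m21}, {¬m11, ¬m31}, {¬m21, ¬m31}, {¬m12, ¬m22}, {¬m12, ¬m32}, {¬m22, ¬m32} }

UNSATISFIABLE

Suppose m11 = True.
The clause (¬m21) is unit, so m21 = False.
The clause (m22) is unit, so m22 = True.
The clause (¬m31) is unit, so m31 = False.
The clause (m32) is unit, so m32 = True.
But (¬m32) is also a unit clause — contradiction.
That branch fails; take m11 = False instead.
The clause (m12) is unit, so m12 = True.
The clause (¬m22) is unit, so m22 = False.
The clause (m21) is unit, so m21 = True.
The clause (¬m31) is unit, so m31 = False.
The clause (m32) is unit, so m32 = True.
But (¬m32) is also a unit clause — contradiction.
Either choice for m11 ends in contradiction.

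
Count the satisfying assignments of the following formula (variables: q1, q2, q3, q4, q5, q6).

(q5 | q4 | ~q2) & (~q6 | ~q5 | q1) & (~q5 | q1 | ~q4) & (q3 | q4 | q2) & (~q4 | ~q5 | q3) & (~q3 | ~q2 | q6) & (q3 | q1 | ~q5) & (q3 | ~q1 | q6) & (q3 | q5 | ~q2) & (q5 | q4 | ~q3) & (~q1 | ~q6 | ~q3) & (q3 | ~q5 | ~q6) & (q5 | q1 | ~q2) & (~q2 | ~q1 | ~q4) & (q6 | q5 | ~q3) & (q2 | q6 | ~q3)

There are 2^6 = 64 truth assignments over (q1, q2, q3, q4, q5, q6).
Split on q1. With q1 = 1, the clauses containing q1 are satisfied and ~q1 drops from the rest; 1 of the 2^5 = 32 assignments to the other variables satisfy what remains.
With q1 = 0, by the same count on the reduced clause set, 3 assignments work.
(One model: q1=F, q2=F, q3=F, q4=T, q5=F, q6=F.)
Total: 1 + 3 = 4.

4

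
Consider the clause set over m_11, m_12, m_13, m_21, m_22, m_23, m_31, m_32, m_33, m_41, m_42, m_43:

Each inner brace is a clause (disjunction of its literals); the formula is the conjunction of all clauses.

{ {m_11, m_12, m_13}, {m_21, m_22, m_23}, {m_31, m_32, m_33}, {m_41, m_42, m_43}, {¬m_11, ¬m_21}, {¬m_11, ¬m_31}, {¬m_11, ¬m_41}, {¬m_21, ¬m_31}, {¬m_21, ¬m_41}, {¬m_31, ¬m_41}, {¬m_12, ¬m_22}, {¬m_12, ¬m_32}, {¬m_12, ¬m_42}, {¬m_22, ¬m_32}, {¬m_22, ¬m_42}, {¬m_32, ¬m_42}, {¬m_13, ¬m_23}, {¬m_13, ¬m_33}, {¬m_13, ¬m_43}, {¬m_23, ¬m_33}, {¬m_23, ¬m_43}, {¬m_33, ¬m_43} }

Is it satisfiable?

Branch on m_11: set m_11 = False.
Branch on m_12: set m_12 = True.
Unit clause (¬m_22) forces m_22 = False.
Unit clause (¬m_32) forces m_32 = False.
Unit clause (¬m_42) forces m_42 = False.
Branch on m_21: set m_21 = True.
Unit clause (¬m_31) forces m_31 = False.
Unit clause (m_33) forces m_33 = True.
Unit clause (¬m_41) forces m_41 = False.
Unit clause (m_43) forces m_43 = True.
That conflicts with the unit clause (¬m_43).
Undo m_21 and try m_21 = False.
Unit clause (m_23) forces m_23 = True.
Unit clause (¬m_13) forces m_13 = False.
Unit clause (¬m_33) forces m_33 = False.
Unit clause (m_31) forces m_31 = True.
Unit clause (¬m_41) forces m_41 = False.
Unit clause (m_43) forces m_43 = True.
That conflicts with the unit clause (¬m_43).
Either choice for m_21 ends in contradiction.
Undo m_12 and try m_12 = False.
Unit clause (m_13) forces m_13 = True.
Unit clause (¬m_23) forces m_23 = False.
Unit clause (¬m_33) forces m_33 = False.
Unit clause (¬m_43) forces m_43 = False.
Branch on m_21: set m_21 = True.
Unit clause (¬m_31) forces m_31 = False.
Unit clause (m_32) forces m_32 = True.
Unit clause (¬m_41) forces m_41 = False.
Unit clause (m_42) forces m_42 = True.
That conflicts with the unit clause (¬m_42).
Undo m_21 and try m_21 = False.
Unit clause (m_22) forces m_22 = True.
Unit clause (¬m_32) forces m_32 = False.
Unit clause (m_31) forces m_31 = True.
Unit clause (¬m_41) forces m_41 = False.
Unit clause (m_42) forces m_42 = True.
That conflicts with the unit clause (¬m_42).
Either choice for m_21 ends in contradiction.
Either choice for m_12 ends in contradiction.
Undo m_11 and try m_11 = True.
Unit clause (¬m_21) forces m_21 = False.
Unit clause (¬m_31) forces m_31 = False.
Unit clause (¬m_41) forces m_41 = False.
Branch on m_22: set m_22 = True.
Unit clause (¬m_12) forces m_12 = False.
Unit clause (¬m_32) forces m_32 = False.
Unit clause (m_33) forces m_33 = True.
Unit clause (¬m_42) forces m_42 = False.
Unit clause (m_43) forces m_43 = True.
That conflicts with the unit clause (¬m_43).
Undo m_22 and try m_22 = False.
Unit clause (m_23) forces m_23 = True.
Unit clause (¬m_13) forces m_13 = False.
Unit clause (¬m_33) forces m_33 = False.
Unit clause (m_32) forces m_32 = True.
Unit clause (¬m_12) forces m_12 = False.
Unit clause (¬m_42) forces m_42 = False.
Unit clause (m_43) forces m_43 = True.
That conflicts with the unit clause (¬m_43).
Either choice for m_22 ends in contradiction.
Either choice for m_11 ends in contradiction.
No assignment satisfies every clause.

No, unsatisfiable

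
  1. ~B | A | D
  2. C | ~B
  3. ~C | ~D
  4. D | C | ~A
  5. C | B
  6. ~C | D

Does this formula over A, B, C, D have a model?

Branch on C: set C = 1.
(~D) alone gives D = 0.
That conflicts with the unit clause (D).
Undo C and try C = 0.
(~B) alone gives B = 0.
That conflicts with the unit clause (B).
Neither C = 1 nor C = 0 works.
No assignment satisfies every clause.

No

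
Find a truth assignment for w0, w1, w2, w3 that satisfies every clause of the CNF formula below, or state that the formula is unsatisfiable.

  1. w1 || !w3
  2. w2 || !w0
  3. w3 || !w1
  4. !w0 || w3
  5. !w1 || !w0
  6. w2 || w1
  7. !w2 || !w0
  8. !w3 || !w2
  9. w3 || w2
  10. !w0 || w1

w0: false,  w1: true,  w2: false,  w3: true

Suppose w1 = true.
The clause (w3) is unit, so w3 = true.
The clause (!w0) is unit, so w0 = false.
The clause (!w2) is unit, so w2 = false.
Every clause now holds.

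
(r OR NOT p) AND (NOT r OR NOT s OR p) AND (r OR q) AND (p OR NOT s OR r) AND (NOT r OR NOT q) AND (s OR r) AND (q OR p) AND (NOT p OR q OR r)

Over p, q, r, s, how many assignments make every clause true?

There are 2^4 = 16 truth assignments over (p, q, r, s).
Split on s. With s = true, the clauses containing s are satisfied and NOT s drops from the rest; 1 of the 2^3 = 8 assignments to the other variables satisfy what remains.
With s = false, by the same count on the reduced clause set, 1 assignment works.
(One model: p=T, q=F, r=T, s=F.)
Total: 1 + 1 = 2.

2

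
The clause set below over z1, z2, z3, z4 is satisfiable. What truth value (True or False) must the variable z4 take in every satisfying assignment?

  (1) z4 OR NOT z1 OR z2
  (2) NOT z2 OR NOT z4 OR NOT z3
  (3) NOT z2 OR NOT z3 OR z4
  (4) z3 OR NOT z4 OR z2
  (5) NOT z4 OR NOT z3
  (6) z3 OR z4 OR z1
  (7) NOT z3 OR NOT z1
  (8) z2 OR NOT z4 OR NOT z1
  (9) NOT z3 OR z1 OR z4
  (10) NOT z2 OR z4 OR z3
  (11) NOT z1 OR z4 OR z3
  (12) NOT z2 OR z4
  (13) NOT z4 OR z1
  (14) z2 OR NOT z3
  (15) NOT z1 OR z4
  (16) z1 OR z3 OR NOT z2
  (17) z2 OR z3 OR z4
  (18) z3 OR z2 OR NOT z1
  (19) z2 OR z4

Suppose z4 = false.
(NOT z2) alone gives z2 = false.
But (z2) is also a unit clause — contradiction.
So every satisfying assignment has z4 = True.

True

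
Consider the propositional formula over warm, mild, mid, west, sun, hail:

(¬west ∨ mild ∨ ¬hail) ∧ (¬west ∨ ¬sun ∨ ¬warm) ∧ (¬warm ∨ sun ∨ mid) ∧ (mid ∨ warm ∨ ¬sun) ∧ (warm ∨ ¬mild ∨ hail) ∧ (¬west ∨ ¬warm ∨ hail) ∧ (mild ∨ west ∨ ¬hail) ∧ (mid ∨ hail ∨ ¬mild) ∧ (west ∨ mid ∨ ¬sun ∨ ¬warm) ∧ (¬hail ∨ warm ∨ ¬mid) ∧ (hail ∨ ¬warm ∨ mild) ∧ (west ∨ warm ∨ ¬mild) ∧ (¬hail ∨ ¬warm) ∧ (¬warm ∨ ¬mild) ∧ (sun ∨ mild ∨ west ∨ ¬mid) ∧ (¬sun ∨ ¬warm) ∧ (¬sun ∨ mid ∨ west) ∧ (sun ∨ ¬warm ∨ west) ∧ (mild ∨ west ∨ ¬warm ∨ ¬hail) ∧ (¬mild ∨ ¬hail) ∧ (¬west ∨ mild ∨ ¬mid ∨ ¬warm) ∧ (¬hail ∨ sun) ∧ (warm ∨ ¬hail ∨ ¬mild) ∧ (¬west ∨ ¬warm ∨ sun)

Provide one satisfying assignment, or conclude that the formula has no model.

warm: False,  mild: False,  mid: True,  west: False,  sun: True,  hail: False

Branch on hail: set hail = False.
Branch on warm: set warm = False.
From the singleton clause (¬mild), mild = False.
Branch on mid: set mid = True.
Branch on sun: set sun = True.
No clause remains; west is free.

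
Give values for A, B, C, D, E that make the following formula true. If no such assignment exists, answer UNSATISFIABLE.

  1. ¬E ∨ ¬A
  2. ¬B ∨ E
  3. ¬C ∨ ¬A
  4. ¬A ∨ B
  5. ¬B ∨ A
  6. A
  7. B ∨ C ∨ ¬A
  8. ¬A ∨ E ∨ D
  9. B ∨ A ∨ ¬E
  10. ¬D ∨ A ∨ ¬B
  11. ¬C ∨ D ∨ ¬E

Unit clause (A) forces A = True.
Unit clause (¬E) forces E = False.
Unit clause (¬B) forces B = False.
But (B) is also a unit clause — contradiction.

UNSATISFIABLE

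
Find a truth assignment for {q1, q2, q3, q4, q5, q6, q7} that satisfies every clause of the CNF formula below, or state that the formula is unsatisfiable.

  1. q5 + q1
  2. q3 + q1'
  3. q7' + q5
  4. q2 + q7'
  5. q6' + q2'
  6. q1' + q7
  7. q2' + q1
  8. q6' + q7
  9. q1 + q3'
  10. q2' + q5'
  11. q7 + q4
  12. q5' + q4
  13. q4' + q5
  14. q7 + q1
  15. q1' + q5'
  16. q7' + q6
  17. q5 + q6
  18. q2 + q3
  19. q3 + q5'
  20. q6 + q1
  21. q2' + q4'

UNSATISFIABLE

Case q5 = 1:
The clause (q2') is unit, so q2 = 0.
The clause (q7') is unit, so q7 = 0.
The clause (q1') is unit, so q1 = 0.
But (q1) is also a unit clause — contradiction.
Backtrack on q5: now try q5 = 0.
The clause (q1) is unit, so q1 = 1.
The clause (q3) is unit, so q3 = 1.
The clause (q7') is unit, so q7 = 0.
But (q7) is also a unit clause — contradiction.
Either choice for q5 ends in contradiction.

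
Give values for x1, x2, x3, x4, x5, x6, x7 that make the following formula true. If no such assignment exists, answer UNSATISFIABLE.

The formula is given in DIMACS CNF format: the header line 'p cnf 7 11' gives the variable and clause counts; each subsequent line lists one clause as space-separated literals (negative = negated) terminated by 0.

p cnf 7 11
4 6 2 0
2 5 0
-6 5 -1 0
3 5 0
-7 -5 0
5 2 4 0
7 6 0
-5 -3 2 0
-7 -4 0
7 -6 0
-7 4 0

UNSATISFIABLE

Suppose x2 = True.
Suppose x3 = True.
Suppose x7 = False.
(x6) alone gives x6 = True.
Now (¬x6) is unsatisfied and unit — conflict.
So x7 must be the other value — set x7 = True.
(¬x5) alone gives x5 = False.
(¬x4) alone gives x4 = False.
Now (x4) is unsatisfied and unit — conflict.
Either choice for x7 ends in contradiction.
So x3 must be the other value — set x3 = False.
(x5) alone gives x5 = True.
(¬x7) alone gives x7 = False.
(x6) alone gives x6 = True.
Now (¬x6) is unsatisfied and unit — conflict.
Either choice for x3 ends in contradiction.
So x2 must be the other value — set x2 = False.
(x5) alone gives x5 = True.
(¬x7) alone gives x7 = False.
(x6) alone gives x6 = True.
Now (¬x6) is unsatisfied and unit — conflict.
Either choice for x2 ends in contradiction.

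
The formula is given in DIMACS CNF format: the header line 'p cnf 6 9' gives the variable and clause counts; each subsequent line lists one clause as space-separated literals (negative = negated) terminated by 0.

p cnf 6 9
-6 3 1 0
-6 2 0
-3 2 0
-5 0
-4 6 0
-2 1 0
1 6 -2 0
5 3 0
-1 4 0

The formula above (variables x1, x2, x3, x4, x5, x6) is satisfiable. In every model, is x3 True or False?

True

Suppose x3 = False.
Unit clause (¬x5) forces x5 = False.
That conflicts with the unit clause (x5).
So every satisfying assignment has x3 = True.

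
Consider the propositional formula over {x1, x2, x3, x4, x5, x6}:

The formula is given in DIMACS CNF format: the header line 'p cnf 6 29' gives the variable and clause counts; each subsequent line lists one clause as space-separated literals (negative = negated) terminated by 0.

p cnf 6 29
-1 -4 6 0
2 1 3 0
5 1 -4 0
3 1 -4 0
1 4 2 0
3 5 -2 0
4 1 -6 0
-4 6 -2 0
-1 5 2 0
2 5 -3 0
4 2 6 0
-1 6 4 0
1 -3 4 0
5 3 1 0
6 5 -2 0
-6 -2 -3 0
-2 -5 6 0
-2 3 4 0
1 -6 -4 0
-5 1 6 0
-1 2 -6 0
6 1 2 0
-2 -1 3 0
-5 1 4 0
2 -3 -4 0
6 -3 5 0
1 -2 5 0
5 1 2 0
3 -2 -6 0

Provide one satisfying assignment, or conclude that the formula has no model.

Suppose x1 = False.
Suppose x2 = True.
Unit clause (x5) forces x5 = True.
Unit clause (x6) forces x6 = True.
Unit clause (x4) forces x4 = True.
That conflicts with the unit clause (¬x4).
That branch fails; take x2 = False instead.
Unit clause (x3) forces x3 = True.
Unit clause (x4) forces x4 = True.
That conflicts with the unit clause (¬x4).
Neither x2 = True nor x2 = False works.
That branch fails; take x1 = True instead.
Suppose x4 = False.
Unit clause (x6) forces x6 = True.
Unit clause (x2) forces x2 = True.
Unit clause (¬x3) forces x3 = False.
That conflicts with the unit clause (x3).
That branch fails; take x4 = True instead.
Unit clause (x6) forces x6 = True.
Unit clause (x2) forces x2 = True.
Unit clause (¬x3) forces x3 = False.
That conflicts with the unit clause (x3).
Neither x4 = True nor x4 = False works.
Neither x1 = True nor x1 = False works.

UNSATISFIABLE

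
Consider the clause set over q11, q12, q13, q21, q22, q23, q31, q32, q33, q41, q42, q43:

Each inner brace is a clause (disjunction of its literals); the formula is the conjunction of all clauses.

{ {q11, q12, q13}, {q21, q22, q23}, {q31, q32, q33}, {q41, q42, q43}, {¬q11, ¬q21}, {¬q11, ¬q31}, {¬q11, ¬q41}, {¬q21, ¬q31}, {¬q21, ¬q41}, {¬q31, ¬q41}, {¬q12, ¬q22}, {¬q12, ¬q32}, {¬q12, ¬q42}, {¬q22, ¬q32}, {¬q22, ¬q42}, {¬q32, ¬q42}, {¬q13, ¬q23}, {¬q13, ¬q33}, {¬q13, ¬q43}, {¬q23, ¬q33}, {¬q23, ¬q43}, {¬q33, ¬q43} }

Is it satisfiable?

Case q11 = False:
Case q12 = True:
(¬q22) alone gives q22 = False.
(¬q32) alone gives q32 = False.
(¬q42) alone gives q42 = False.
Case q21 = True:
(¬q31) alone gives q31 = False.
(q33) alone gives q33 = True.
(¬q41) alone gives q41 = False.
(q43) alone gives q43 = True.
But (¬q43) is also a unit clause — contradiction.
That branch fails; take q21 = False instead.
(q23) alone gives q23 = True.
(¬q13) alone gives q13 = False.
(¬q33) alone gives q33 = False.
(q31) alone gives q31 = True.
(¬q41) alone gives q41 = False.
(q43) alone gives q43 = True.
But (¬q43) is also a unit clause — contradiction.
Neither q21 = True nor q21 = False works.
That branch fails; take q12 = False instead.
(q13) alone gives q13 = True.
(¬q23) alone gives q23 = False.
(¬q33) alone gives q33 = False.
(¬q43) alone gives q43 = False.
Case q21 = True:
(¬q31) alone gives q31 = False.
(q32) alone gives q32 = True.
(¬q41) alone gives q41 = False.
(q42) alone gives q42 = True.
But (¬q42) is also a unit clause — contradiction.
That branch fails; take q21 = False instead.
(q22) alone gives q22 = True.
(¬q32) alone gives q32 = False.
(q31) alone gives q31 = True.
(¬q41) alone gives q41 = False.
(q42) alone gives q42 = True.
But (¬q42) is also a unit clause — contradiction.
Neither q21 = True nor q21 = False works.
Neither q12 = True nor q12 = False works.
That branch fails; take q11 = True instead.
(¬q21) alone gives q21 = False.
(¬q31) alone gives q31 = False.
(¬q41) alone gives q41 = False.
Case q22 = True:
(¬q12) alone gives q12 = False.
(¬q32) alone gives q32 = False.
(q33) alone gives q33 = True.
(¬q42) alone gives q42 = False.
(q43) alone gives q43 = True.
But (¬q43) is also a unit clause — contradiction.
That branch fails; take q22 = False instead.
(q23) alone gives q23 = True.
(¬q13) alone gives q13 = False.
(¬q33) alone gives q33 = False.
(q32) alone gives q32 = True.
(¬q12) alone gives q12 = False.
(¬q42) alone gives q42 = False.
(q43) alone gives q43 = True.
But (¬q43) is also a unit clause — contradiction.
Neither q22 = True nor q22 = False works.
Neither q11 = True nor q11 = False works.
No assignment satisfies every clause.

Unsatisfiable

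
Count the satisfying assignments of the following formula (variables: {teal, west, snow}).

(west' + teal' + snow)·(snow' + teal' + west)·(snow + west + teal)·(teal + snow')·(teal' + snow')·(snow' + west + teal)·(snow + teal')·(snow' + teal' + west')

There are 2^3 = 8 truth assignments over (teal, west, snow).
Check each against the 8 clauses (columns in the order teal, west, snow):
  F F F  ✗ fails (snow + west + teal)
  F F T  ✗ fails (teal + snow')
  F T F  ✓ satisfies all
  F T T  ✗ fails (teal + snow')
  T F F  ✗ fails (snow + teal')
  T F T  ✗ fails (snow' + teal' + west)
  T T F  ✗ fails (west' + teal' + snow)
  T T T  ✗ fails (teal' + snow')
1 of the 8 rows is a model.

1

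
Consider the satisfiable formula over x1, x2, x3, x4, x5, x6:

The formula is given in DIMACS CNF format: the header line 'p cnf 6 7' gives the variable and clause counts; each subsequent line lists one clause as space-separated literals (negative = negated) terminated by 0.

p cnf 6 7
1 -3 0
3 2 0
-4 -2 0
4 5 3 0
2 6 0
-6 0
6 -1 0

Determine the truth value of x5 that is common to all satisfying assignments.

True

Suppose x5 = False.
Unit clause (¬x6) forces x6 = False.
Unit clause (x2) forces x2 = True.
Unit clause (¬x4) forces x4 = False.
Unit clause (x3) forces x3 = True.
Unit clause (x1) forces x1 = True.
But (¬x1) is also a unit clause — contradiction.
So every satisfying assignment has x5 = True.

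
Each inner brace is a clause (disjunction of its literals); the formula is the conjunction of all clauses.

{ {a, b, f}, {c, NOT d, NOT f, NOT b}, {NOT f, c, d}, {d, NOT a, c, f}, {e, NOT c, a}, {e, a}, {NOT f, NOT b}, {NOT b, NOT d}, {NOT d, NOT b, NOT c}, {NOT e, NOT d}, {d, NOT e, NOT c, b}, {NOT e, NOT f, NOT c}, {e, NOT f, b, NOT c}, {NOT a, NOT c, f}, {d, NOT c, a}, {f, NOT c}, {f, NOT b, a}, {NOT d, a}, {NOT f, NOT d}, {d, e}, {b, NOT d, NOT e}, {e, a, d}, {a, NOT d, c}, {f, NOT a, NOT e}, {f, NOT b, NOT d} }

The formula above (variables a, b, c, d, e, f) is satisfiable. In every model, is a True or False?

True

Suppose a = false.
From the singleton clause (e), e = true.
From the singleton clause (NOT d), d = false.
From the singleton clause (NOT c), c = false.
From the singleton clause (NOT f), f = false.
From the singleton clause (b), b = true.
But (NOT b) is also a unit clause — contradiction.
So every satisfying assignment has a = True.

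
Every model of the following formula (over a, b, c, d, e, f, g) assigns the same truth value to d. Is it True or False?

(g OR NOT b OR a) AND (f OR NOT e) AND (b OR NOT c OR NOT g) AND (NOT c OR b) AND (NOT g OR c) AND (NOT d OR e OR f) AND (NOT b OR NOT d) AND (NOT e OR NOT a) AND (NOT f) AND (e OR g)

Suppose d = true.
(NOT b) alone gives b = false.
(NOT c) alone gives c = false.
(NOT g) alone gives g = false.
(NOT f) alone gives f = false.
(NOT e) alone gives e = false.
Now (e) is unsatisfied and unit — conflict.
So every satisfying assignment has d = False.

False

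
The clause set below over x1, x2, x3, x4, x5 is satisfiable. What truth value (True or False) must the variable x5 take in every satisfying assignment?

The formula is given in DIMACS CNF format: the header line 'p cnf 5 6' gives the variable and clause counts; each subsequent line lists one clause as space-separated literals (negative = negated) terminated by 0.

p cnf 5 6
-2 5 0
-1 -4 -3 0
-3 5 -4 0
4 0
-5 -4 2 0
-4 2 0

Suppose x5 = False.
(¬x2) alone gives x2 = False.
(x4) alone gives x4 = True.
That conflicts with the unit clause (¬x4).
So every satisfying assignment has x5 = True.

True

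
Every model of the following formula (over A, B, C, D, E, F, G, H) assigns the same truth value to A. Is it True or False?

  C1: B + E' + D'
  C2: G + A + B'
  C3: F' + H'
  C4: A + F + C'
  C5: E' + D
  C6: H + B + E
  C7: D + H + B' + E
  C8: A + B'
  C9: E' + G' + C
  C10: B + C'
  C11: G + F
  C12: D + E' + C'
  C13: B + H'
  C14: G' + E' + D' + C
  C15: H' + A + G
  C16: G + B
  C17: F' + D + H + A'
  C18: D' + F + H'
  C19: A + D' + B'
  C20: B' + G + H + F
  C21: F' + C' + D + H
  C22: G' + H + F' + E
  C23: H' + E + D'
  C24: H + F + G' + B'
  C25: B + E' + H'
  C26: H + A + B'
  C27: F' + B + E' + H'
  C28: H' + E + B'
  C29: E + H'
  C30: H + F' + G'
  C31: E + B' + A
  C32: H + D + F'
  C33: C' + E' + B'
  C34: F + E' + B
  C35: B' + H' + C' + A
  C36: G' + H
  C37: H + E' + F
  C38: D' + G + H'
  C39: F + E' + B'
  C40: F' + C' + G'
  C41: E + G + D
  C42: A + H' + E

Suppose A = 0.
(B') alone gives B = 0.
(C') alone gives C = 0.
(H') alone gives H = 0.
(E) alone gives E = 1.
(D') alone gives D = 0.
But (D) is also a unit clause — contradiction.
So every satisfying assignment has A = True.

True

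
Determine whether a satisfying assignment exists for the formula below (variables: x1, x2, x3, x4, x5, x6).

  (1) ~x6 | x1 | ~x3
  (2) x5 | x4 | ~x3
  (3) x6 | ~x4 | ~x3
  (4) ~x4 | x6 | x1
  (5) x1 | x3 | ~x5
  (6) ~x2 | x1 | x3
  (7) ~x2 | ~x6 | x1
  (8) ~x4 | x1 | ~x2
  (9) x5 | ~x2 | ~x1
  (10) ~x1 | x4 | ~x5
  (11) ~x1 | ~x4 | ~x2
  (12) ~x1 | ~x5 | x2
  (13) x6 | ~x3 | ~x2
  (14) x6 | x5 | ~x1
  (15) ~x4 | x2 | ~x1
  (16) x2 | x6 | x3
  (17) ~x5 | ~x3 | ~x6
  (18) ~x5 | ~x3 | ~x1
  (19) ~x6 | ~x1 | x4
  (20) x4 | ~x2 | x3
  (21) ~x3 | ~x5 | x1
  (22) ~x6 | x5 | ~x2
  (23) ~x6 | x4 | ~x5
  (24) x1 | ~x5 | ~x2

Satisfiable

Try x6 = 1.
Try x1 = 0.
(~x3) alone gives x3 = 0.
(~x5) alone gives x5 = 0.
(~x2) alone gives x2 = 0.
Every clause is now satisfied; x4 is unconstrained.
A satisfying assignment: x1: 0, x2: 0, x3: 0, x4: 0, x5: 0, x6: 1.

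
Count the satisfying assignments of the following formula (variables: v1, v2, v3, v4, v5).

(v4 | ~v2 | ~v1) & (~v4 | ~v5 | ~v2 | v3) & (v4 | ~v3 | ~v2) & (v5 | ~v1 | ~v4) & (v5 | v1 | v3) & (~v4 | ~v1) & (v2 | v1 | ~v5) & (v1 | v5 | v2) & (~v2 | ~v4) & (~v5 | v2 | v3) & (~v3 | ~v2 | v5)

4

There are 2^5 = 32 truth assignments over (v1, v2, v3, v4, v5).
Split on v2. With v2 = 1, the clauses containing v2 are satisfied and ~v2 drops from the rest; 1 of the 2^4 = 16 assignments to the other variables satisfy what remains.
With v2 = 0, by the same count on the reduced clause set, 3 assignments work.
Total: 1 + 3 = 4.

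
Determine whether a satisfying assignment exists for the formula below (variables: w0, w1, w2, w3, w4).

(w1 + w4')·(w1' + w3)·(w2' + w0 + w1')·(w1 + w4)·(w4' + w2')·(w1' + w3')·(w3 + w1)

No

Branch on w1: set w1 = 1.
Unit clause (w3) forces w3 = 1.
That conflicts with the unit clause (w3').
Backtrack on w1: now try w1 = 0.
Unit clause (w4') forces w4 = 0.
That conflicts with the unit clause (w4).
Neither w1 = 1 nor w1 = 0 works.
No assignment satisfies every clause.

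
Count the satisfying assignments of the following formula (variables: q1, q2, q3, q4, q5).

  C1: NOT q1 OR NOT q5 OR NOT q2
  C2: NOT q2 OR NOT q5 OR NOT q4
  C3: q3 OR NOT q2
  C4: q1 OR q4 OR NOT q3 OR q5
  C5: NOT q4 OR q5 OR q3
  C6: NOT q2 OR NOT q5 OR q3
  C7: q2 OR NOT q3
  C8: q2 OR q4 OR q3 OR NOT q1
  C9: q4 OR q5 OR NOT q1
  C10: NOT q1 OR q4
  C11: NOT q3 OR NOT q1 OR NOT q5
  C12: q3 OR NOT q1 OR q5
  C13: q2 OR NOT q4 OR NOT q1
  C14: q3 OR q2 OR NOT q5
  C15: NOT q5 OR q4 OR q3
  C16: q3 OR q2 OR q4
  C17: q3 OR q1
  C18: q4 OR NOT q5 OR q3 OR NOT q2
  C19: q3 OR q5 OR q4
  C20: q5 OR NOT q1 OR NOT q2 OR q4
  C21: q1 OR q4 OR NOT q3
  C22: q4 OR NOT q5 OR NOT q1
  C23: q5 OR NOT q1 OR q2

2

There are 2^5 = 32 truth assignments over (q1, q2, q3, q4, q5).
Split on q3. With q3 = true, the clauses containing q3 are satisfied and NOT q3 drops from the rest; 2 of the 2^4 = 16 assignments to the other variables satisfy what remains.
With q3 = false, by the same count on the reduced clause set, 0 assignments work.
(One model: q1=F, q2=T, q3=T, q4=T, q5=F.)
Total: 2 + 0 = 2.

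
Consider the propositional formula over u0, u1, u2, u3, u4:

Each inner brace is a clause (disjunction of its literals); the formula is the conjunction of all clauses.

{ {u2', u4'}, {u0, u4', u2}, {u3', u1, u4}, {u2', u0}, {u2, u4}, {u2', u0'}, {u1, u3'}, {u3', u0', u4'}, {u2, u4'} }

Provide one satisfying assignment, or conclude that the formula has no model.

UNSATISFIABLE

Suppose u2 = 0.
From the singleton clause (u4), u4 = 1.
That conflicts with the unit clause (u4').
Undo u2 and try u2 = 1.
From the singleton clause (u4'), u4 = 0.
From the singleton clause (u0), u0 = 1.
That conflicts with the unit clause (u0').
Both values of u2 lead to a conflict.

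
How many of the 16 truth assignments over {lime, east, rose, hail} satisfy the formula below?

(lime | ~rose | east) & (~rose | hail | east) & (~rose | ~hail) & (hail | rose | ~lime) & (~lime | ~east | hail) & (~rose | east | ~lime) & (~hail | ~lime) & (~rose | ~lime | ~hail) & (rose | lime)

1

There are 2^4 = 16 truth assignments over (lime, east, rose, hail).
Check each against the 9 clauses (columns in the order lime, east, rose, hail):
  F F F F  ✗ fails (rose | lime)
  F F F T  ✗ fails (rose | lime)
  F F T F  ✗ fails (lime | ~rose | east)
  F F T T  ✗ fails (lime | ~rose | east)
  F T F F  ✗ fails (rose | lime)
  F T F T  ✗ fails (rose | lime)
  F T T F  ✓ satisfies all
  F T T T  ✗ fails (~rose | ~hail)
  T F F F  ✗ fails (hail | rose | ~lime)
  T F F T  ✗ fails (~hail | ~lime)
  T F T F  ✗ fails (~rose | hail | east)
  T F T T  ✗ fails (~rose | ~hail)
  T T F F  ✗ fails (hail | rose | ~lime)
  T T F T  ✗ fails (~hail | ~lime)
  T T T F  ✗ fails (~lime | ~east | hail)
  T T T T  ✗ fails (~rose | ~hail)
1 of the 16 rows is a model.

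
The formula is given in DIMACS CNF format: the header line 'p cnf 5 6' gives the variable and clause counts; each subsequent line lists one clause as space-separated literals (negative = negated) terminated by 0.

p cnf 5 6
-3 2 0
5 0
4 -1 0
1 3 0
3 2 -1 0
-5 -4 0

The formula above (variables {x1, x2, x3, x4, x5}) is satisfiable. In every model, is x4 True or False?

Suppose x4 = True.
From the singleton clause (x5), x5 = True.
Now (¬x5) is unsatisfied and unit — conflict.
So every satisfying assignment has x4 = False.

False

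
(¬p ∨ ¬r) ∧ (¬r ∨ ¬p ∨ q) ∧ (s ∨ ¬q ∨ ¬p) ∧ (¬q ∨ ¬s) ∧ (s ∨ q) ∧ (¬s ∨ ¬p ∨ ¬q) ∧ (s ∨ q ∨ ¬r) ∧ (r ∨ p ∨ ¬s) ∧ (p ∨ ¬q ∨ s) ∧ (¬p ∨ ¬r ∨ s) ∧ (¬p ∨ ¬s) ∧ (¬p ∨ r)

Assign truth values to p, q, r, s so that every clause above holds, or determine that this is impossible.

Branch on p: set p = False.
Branch on q: set q = False.
(s) alone gives s = True.
(r) alone gives r = True.
All clauses are satisfied.

p=False,  q=False,  r=True,  s=True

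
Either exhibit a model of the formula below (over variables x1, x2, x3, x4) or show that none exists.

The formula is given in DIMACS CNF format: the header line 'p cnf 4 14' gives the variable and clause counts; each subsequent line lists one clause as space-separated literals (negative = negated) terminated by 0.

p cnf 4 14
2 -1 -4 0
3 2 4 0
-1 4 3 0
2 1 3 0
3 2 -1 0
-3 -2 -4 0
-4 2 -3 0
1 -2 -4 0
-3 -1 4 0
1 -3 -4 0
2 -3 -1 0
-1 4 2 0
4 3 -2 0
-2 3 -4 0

Branch on x2: set x2 = True.
Branch on x3: set x3 = True.
From the singleton clause (¬x4), x4 = False.
From the singleton clause (¬x1), x1 = False.
Every clause now holds.

x1=False; x2=True; x3=True; x4=False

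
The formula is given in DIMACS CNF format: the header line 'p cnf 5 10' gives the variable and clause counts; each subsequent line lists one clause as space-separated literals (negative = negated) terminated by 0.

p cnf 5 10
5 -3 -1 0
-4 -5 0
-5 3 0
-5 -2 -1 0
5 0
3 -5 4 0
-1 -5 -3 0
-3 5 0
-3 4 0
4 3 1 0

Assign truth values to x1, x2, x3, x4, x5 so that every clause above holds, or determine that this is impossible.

The clause (x5) is unit, so x5 = True.
The clause (¬x4) is unit, so x4 = False.
The clause (x3) is unit, so x3 = True.
Now (¬x3) is unsatisfied and unit — conflict.

UNSATISFIABLE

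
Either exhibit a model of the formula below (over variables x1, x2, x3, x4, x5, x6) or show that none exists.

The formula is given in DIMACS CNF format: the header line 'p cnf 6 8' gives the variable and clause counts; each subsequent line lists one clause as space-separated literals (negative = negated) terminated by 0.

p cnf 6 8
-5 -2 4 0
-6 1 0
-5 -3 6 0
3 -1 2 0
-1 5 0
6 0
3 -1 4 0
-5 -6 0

From the singleton clause (x6), x6 = True.
From the singleton clause (x1), x1 = True.
From the singleton clause (x5), x5 = True.
Now (¬x5) is unsatisfied and unit — conflict.

UNSATISFIABLE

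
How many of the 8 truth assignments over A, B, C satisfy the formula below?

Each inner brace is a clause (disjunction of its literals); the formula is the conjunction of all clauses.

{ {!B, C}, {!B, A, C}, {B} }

There are 2^3 = 8 truth assignments over (A, B, C).
Split on C. With C = true, the clauses containing C are satisfied and !C drops from the rest; 2 of the 2^2 = 4 assignments to the other variables satisfy what remains.
With C = false, by the same count on the reduced clause set, 0 assignments work.
(One model: A=F, B=T, C=T.)
Total: 2 + 0 = 2.

2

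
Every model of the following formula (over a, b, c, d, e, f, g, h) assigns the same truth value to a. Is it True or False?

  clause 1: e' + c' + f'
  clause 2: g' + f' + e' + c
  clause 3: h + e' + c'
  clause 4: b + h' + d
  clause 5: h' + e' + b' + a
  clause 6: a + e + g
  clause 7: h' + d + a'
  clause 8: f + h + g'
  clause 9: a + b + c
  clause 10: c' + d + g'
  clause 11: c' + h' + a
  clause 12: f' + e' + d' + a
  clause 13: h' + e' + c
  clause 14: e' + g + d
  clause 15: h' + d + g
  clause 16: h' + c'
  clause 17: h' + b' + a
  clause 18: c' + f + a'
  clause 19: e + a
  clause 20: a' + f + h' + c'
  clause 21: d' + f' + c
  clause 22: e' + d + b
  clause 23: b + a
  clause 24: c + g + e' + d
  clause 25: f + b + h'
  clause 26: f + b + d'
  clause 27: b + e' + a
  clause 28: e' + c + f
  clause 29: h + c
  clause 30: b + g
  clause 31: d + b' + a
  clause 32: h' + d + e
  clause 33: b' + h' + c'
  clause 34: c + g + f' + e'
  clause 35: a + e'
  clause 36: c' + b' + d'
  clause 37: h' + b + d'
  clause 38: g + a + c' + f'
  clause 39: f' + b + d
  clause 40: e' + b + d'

Suppose a = 0.
The clause (e) is unit, so e = 1.
Now (e') is unsatisfied and unit — conflict.
So every satisfying assignment has a = True.

True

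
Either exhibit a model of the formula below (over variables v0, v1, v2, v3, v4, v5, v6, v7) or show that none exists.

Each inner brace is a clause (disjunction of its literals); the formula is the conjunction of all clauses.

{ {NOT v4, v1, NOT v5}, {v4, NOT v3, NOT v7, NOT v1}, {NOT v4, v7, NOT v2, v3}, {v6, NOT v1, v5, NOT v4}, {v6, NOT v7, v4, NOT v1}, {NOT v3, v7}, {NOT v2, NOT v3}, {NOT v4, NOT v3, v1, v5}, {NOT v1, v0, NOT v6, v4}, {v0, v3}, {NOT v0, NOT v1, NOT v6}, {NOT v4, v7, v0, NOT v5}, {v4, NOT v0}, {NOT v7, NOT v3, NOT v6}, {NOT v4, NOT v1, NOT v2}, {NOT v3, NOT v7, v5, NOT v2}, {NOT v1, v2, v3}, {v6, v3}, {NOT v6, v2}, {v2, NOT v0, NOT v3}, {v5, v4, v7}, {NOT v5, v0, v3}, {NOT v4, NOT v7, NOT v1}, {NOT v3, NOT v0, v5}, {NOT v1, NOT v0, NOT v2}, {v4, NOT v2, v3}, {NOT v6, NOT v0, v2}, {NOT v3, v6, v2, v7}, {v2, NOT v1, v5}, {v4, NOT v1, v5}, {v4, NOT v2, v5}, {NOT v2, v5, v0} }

Try v3 = false.
(v0) alone gives v0 = true.
(v4) alone gives v4 = true.
(v6) alone gives v6 = true.
(NOT v1) alone gives v1 = false.
(NOT v5) alone gives v5 = false.
(v2) alone gives v2 = true.
(v7) alone gives v7 = true.
All clauses are satisfied.

v0 ↦ true,  v1 ↦ false,  v2 ↦ true,  v3 ↦ false,  v4 ↦ true,  v5 ↦ false,  v6 ↦ true,  v7 ↦ true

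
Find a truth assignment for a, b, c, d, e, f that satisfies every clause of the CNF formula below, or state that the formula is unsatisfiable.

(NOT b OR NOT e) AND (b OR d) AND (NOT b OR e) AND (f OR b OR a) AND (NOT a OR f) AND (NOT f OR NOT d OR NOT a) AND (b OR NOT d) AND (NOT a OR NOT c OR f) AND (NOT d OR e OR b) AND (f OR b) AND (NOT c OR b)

Branch on b: set b = false.
The clause (d) is unit, so d = true.
Now (NOT d) is unsatisfied and unit — conflict.
Backtrack on b: now try b = true.
The clause (NOT e) is unit, so e = false.
Now (e) is unsatisfied and unit — conflict.
Both values of b lead to a conflict.

UNSATISFIABLE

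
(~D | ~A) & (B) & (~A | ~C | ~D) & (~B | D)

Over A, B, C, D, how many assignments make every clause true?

2

There are 2^4 = 16 truth assignments over (A, B, C, D).
Check each against the 4 clauses (columns in the order A, B, C, D):
  F F F F  ✗ fails (B)
  F F F T  ✗ fails (B)
  F F T F  ✗ fails (B)
  F F T T  ✗ fails (B)
  F T F F  ✗ fails (~B | D)
  F T F T  ✓ satisfies all
  F T T F  ✗ fails (~B | D)
  F T T T  ✓ satisfies all
  T F F F  ✗ fails (B)
  T F F T  ✗ fails (~D | ~A)
  T F T F  ✗ fails (B)
  T F T T  ✗ fails (~D | ~A)
  T T F F  ✗ fails (~B | D)
  T T F T  ✗ fails (~D | ~A)
  T T T F  ✗ fails (~B | D)
  T T T T  ✗ fails (~D | ~A)
2 of the 16 rows are models.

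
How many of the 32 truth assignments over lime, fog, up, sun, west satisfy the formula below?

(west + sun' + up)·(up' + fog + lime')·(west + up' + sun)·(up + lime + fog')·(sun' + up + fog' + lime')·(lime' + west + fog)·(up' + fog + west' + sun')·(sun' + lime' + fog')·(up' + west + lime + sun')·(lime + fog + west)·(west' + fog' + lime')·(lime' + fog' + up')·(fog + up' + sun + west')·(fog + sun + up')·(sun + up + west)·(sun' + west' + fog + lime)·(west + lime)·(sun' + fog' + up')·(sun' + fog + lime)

4

There are 2^5 = 32 truth assignments over (lime, fog, up, sun, west).
Split on west. With west = 1, the clauses containing west are satisfied and west' drops from the rest; 4 of the 2^4 = 16 assignments to the other variables satisfy what remains.
With west = 0, by the same count on the reduced clause set, 0 assignments work.
Total: 4 + 0 = 4.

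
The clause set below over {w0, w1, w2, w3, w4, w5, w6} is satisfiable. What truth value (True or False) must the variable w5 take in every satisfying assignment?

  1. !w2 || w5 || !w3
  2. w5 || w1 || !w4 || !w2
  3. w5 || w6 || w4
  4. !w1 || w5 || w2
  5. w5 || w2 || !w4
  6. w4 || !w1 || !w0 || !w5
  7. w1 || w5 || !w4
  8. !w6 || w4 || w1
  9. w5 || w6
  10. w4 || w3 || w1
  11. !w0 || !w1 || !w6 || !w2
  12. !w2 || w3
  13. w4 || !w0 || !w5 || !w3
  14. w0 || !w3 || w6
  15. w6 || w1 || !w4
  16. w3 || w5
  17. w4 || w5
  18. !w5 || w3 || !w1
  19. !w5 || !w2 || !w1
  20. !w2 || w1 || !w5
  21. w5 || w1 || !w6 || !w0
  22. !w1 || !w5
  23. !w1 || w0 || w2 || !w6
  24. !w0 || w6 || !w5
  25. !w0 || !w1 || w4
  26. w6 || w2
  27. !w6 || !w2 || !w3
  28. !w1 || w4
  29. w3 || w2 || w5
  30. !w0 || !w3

Suppose w5 = false.
(w6) alone gives w6 = true.
(w3) alone gives w3 = true.
(!w2) alone gives w2 = false.
(!w1) alone gives w1 = false.
(!w4) alone gives w4 = false.
Now (w4) is unsatisfied and unit — conflict.
So every satisfying assignment has w5 = True.

True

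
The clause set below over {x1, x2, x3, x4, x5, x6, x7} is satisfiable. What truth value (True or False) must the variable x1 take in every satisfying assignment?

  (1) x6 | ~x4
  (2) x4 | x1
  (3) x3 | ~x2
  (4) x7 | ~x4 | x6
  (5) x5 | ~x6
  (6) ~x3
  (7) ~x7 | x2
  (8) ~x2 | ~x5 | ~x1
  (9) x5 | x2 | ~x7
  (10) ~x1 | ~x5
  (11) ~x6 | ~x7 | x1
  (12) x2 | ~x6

True

Suppose x1 = 0.
Unit clause (x4) forces x4 = 1.
Unit clause (x6) forces x6 = 1.
Unit clause (x5) forces x5 = 1.
Unit clause (~x3) forces x3 = 0.
Unit clause (~x2) forces x2 = 0.
Now (x2) is unsatisfied and unit — conflict.
So every satisfying assignment has x1 = True.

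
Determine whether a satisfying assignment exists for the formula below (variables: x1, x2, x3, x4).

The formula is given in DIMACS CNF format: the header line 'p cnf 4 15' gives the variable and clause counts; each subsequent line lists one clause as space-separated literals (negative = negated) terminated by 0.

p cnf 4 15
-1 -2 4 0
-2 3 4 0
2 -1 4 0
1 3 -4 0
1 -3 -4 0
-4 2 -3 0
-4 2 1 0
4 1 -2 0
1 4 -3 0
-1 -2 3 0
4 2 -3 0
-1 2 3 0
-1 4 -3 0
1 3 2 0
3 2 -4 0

Branch on x1: set x1 = True.
Branch on x2: set x2 = True.
(x4) alone gives x4 = True.
(x3) alone gives x3 = True.
Every clause now holds.
A satisfying assignment: x1: True; x2: True; x3: True; x4: True.

Satisfiable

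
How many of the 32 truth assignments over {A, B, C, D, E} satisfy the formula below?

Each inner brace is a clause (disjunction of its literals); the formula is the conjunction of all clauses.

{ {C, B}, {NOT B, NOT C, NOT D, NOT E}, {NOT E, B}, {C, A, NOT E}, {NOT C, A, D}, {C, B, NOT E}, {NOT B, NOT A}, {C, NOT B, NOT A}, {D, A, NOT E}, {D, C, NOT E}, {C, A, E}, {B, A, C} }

4

There are 2^5 = 32 truth assignments over (A, B, C, D, E).
Split on C. With C = true, the clauses containing C are satisfied and NOT C drops from the rest; 4 of the 2^4 = 16 assignments to the other variables satisfy what remains.
With C = false, by the same count on the reduced clause set, 0 assignments work.
Total: 4 + 0 = 4.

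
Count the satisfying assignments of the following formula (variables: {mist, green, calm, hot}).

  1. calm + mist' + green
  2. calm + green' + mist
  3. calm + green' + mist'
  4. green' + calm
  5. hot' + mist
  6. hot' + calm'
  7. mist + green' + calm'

There are 2^4 = 16 truth assignments over (mist, green, calm, hot).
Check each against the 7 clauses (columns in the order mist, green, calm, hot):
  F F F F  ✓ satisfies all
  F F F T  ✗ fails (hot' + mist)
  F F T F  ✓ satisfies all
  F F T T  ✗ fails (hot' + mist)
  F T F F  ✗ fails (calm + green' + mist)
  F T F T  ✗ fails (calm + green' + mist)
  F T T F  ✗ fails (mist + green' + calm')
  F T T T  ✗ fails (hot' + mist)
  T F F F  ✗ fails (calm + mist' + green)
  T F F T  ✗ fails (calm + mist' + green)
  T F T F  ✓ satisfies all
  T F T T  ✗ fails (hot' + calm')
  T T F F  ✗ fails (calm + green' + mist')
  T T F T  ✗ fails (calm + green' + mist')
  T T T F  ✓ satisfies all
  T T T T  ✗ fails (hot' + calm')
4 of the 16 rows are models.

4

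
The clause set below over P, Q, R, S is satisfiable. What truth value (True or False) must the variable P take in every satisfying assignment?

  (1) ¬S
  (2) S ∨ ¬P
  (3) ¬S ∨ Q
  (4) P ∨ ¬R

False

Suppose P = True.
From the singleton clause (¬S), S = False.
Now (S) is unsatisfied and unit — conflict.
So every satisfying assignment has P = False.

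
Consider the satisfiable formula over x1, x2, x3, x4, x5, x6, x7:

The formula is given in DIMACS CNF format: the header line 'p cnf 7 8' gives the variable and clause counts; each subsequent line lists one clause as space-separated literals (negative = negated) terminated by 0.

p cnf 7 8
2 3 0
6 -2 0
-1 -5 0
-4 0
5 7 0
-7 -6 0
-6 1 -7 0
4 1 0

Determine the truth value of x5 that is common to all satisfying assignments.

Suppose x5 = True.
Unit clause (¬x1) forces x1 = False.
Unit clause (¬x4) forces x4 = False.
That conflicts with the unit clause (x4).
So every satisfying assignment has x5 = False.

False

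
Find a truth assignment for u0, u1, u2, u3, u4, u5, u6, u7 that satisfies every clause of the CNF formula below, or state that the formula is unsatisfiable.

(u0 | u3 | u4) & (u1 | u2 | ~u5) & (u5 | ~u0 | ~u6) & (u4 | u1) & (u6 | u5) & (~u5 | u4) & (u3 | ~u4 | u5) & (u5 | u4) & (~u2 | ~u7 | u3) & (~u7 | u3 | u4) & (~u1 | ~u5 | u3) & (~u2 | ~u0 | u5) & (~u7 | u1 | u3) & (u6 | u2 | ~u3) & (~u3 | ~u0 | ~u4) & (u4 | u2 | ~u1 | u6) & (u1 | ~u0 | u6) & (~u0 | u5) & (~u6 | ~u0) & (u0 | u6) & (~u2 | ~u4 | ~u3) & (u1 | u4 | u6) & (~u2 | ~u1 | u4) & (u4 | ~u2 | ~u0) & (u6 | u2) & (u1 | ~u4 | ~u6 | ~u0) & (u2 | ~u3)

u0: 0, u1: 0, u2: 1, u3: 0, u4: 1, u5: 1, u6: 1, u7: 0

Case u4 = 1:
Case u6 = 1:
Unit clause (~u0) forces u0 = 0.
Case u3 = 0:
Unit clause (u5) forces u5 = 1.
Unit clause (~u1) forces u1 = 0.
Unit clause (u2) forces u2 = 1.
Unit clause (~u7) forces u7 = 0.
Every clause now holds.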